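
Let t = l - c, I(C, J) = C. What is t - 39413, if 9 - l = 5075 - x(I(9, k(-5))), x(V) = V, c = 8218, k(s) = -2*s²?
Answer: -52688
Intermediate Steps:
l = -5057 (l = 9 - (5075 - 1*9) = 9 - (5075 - 9) = 9 - 1*5066 = 9 - 5066 = -5057)
t = -13275 (t = -5057 - 1*8218 = -5057 - 8218 = -13275)
t - 39413 = -13275 - 39413 = -52688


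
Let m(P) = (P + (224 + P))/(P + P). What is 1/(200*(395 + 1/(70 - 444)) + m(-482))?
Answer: 45067/3560303495 ≈ 1.2658e-5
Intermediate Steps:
m(P) = (224 + 2*P)/(2*P) (m(P) = (224 + 2*P)/((2*P)) = (224 + 2*P)*(1/(2*P)) = (224 + 2*P)/(2*P))
1/(200*(395 + 1/(70 - 444)) + m(-482)) = 1/(200*(395 + 1/(70 - 444)) + (112 - 482)/(-482)) = 1/(200*(395 + 1/(-374)) - 1/482*(-370)) = 1/(200*(395 - 1/374) + 185/241) = 1/(200*(147729/374) + 185/241) = 1/(14772900/187 + 185/241) = 1/(3560303495/45067) = 45067/3560303495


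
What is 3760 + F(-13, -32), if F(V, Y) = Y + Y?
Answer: 3696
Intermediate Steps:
F(V, Y) = 2*Y
3760 + F(-13, -32) = 3760 + 2*(-32) = 3760 - 64 = 3696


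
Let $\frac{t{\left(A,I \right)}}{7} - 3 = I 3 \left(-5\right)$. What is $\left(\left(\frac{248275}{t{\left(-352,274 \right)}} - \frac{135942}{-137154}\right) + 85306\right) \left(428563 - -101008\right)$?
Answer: $\frac{4240790144037905642}{93881913} \approx 4.5172 \cdot 10^{10}$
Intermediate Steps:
$t{\left(A,I \right)} = 21 - 105 I$ ($t{\left(A,I \right)} = 21 + 7 I 3 \left(-5\right) = 21 + 7 \cdot 3 I \left(-5\right) = 21 + 7 \left(- 15 I\right) = 21 - 105 I$)
$\left(\left(\frac{248275}{t{\left(-352,274 \right)}} - \frac{135942}{-137154}\right) + 85306\right) \left(428563 - -101008\right) = \left(\left(\frac{248275}{21 - 28770} - \frac{135942}{-137154}\right) + 85306\right) \left(428563 - -101008\right) = \left(\left(\frac{248275}{21 - 28770} - - \frac{22657}{22859}\right) + 85306\right) \left(428563 + 101008\right) = \left(\left(\frac{248275}{-28749} + \frac{22657}{22859}\right) + 85306\right) 529571 = \left(\left(248275 \left(- \frac{1}{28749}\right) + \frac{22657}{22859}\right) + 85306\right) 529571 = \left(\left(- \frac{248275}{28749} + \frac{22657}{22859}\right) + 85306\right) 529571 = \left(- \frac{5023952132}{657173391} + 85306\right) 529571 = \frac{56055809340514}{657173391} \cdot 529571 = \frac{4240790144037905642}{93881913}$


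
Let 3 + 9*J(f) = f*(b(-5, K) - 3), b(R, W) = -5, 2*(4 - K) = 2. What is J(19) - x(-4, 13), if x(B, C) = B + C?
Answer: -236/9 ≈ -26.222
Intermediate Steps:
K = 3 (K = 4 - ½*2 = 4 - 1 = 3)
J(f) = -⅓ - 8*f/9 (J(f) = -⅓ + (f*(-5 - 3))/9 = -⅓ + (f*(-8))/9 = -⅓ + (-8*f)/9 = -⅓ - 8*f/9)
J(19) - x(-4, 13) = (-⅓ - 8/9*19) - (-4 + 13) = (-⅓ - 152/9) - 1*9 = -155/9 - 9 = -236/9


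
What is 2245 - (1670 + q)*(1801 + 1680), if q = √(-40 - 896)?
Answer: -5811025 - 20886*I*√26 ≈ -5.811e+6 - 1.065e+5*I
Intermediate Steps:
q = 6*I*√26 (q = √(-936) = 6*I*√26 ≈ 30.594*I)
2245 - (1670 + q)*(1801 + 1680) = 2245 - (1670 + 6*I*√26)*(1801 + 1680) = 2245 - (1670 + 6*I*√26)*3481 = 2245 - (5813270 + 20886*I*√26) = 2245 + (-5813270 - 20886*I*√26) = -5811025 - 20886*I*√26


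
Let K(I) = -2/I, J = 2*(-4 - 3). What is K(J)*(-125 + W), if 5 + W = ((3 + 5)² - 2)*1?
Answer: -68/7 ≈ -9.7143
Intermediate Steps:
J = -14 (J = 2*(-7) = -14)
W = 57 (W = -5 + ((3 + 5)² - 2)*1 = -5 + (8² - 2)*1 = -5 + (64 - 2)*1 = -5 + 62*1 = -5 + 62 = 57)
K(J)*(-125 + W) = (-2/(-14))*(-125 + 57) = -2*(-1/14)*(-68) = (⅐)*(-68) = -68/7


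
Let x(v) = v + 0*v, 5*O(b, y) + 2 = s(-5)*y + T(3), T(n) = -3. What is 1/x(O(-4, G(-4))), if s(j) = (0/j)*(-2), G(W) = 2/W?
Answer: -1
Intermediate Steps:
s(j) = 0 (s(j) = 0*(-2) = 0)
O(b, y) = -1 (O(b, y) = -⅖ + (0*y - 3)/5 = -⅖ + (0 - 3)/5 = -⅖ + (⅕)*(-3) = -⅖ - ⅗ = -1)
x(v) = v (x(v) = v + 0 = v)
1/x(O(-4, G(-4))) = 1/(-1) = -1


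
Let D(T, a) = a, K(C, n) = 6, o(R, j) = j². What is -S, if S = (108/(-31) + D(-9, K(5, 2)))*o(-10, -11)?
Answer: -9438/31 ≈ -304.45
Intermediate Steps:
S = 9438/31 (S = (108/(-31) + 6)*(-11)² = (108*(-1/31) + 6)*121 = (-108/31 + 6)*121 = (78/31)*121 = 9438/31 ≈ 304.45)
-S = -1*9438/31 = -9438/31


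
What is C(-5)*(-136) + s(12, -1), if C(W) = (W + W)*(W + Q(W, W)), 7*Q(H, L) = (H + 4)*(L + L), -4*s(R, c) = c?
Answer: -135993/28 ≈ -4856.9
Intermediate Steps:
s(R, c) = -c/4
Q(H, L) = 2*L*(4 + H)/7 (Q(H, L) = ((H + 4)*(L + L))/7 = ((4 + H)*(2*L))/7 = (2*L*(4 + H))/7 = 2*L*(4 + H)/7)
C(W) = 2*W*(W + 2*W*(4 + W)/7) (C(W) = (W + W)*(W + 2*W*(4 + W)/7) = (2*W)*(W + 2*W*(4 + W)/7) = 2*W*(W + 2*W*(4 + W)/7))
C(-5)*(-136) + s(12, -1) = ((2/7)*(-5)**2*(15 + 2*(-5)))*(-136) - 1/4*(-1) = ((2/7)*25*(15 - 10))*(-136) + 1/4 = ((2/7)*25*5)*(-136) + 1/4 = (250/7)*(-136) + 1/4 = -34000/7 + 1/4 = -135993/28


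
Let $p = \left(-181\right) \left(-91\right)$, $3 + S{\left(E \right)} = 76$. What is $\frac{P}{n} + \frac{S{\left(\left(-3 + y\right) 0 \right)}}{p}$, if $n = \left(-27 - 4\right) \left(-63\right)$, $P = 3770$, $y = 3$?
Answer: $\frac{8891177}{4595409} \approx 1.9348$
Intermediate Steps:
$S{\left(E \right)} = 73$ ($S{\left(E \right)} = -3 + 76 = 73$)
$n = 1953$ ($n = \left(-31\right) \left(-63\right) = 1953$)
$p = 16471$
$\frac{P}{n} + \frac{S{\left(\left(-3 + y\right) 0 \right)}}{p} = \frac{3770}{1953} + \frac{73}{16471} = \frac{8891177}{4595409}$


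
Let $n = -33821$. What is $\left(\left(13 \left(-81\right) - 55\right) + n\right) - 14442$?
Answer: $-49371$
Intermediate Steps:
$\left(\left(13 \left(-81\right) - 55\right) + n\right) - 14442 = \left(\left(13 \left(-81\right) - 55\right) - 33821\right) - 14442 = \left(\left(-1053 - 55\right) - 33821\right) - 14442 = \left(-1108 - 33821\right) - 14442 = -34929 - 14442 = -49371$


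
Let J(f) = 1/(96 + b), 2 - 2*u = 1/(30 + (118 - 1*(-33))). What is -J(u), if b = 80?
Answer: -1/176 ≈ -0.0056818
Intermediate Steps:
u = 361/362 (u = 1 - 1/(2*(30 + (118 - 1*(-33)))) = 1 - 1/(2*(30 + (118 + 33))) = 1 - 1/(2*(30 + 151)) = 1 - ½/181 = 1 - ½*1/181 = 1 - 1/362 = 361/362 ≈ 0.99724)
J(f) = 1/176 (J(f) = 1/(96 + 80) = 1/176)
-J(u) = -1*1/176 = -1/176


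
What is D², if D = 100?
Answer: 10000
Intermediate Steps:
D² = 100² = 10000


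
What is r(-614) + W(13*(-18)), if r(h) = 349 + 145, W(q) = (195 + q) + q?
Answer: 221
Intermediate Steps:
W(q) = 195 + 2*q
r(h) = 494
r(-614) + W(13*(-18)) = 494 + (195 + 2*(13*(-18))) = 494 + (195 + 2*(-234)) = 494 + (195 - 468) = 494 - 273 = 221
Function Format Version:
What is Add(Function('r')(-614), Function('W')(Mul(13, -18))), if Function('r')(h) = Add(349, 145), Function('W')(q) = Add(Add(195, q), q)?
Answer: 221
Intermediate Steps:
Function('W')(q) = Add(195, Mul(2, q))
Function('r')(h) = 494
Add(Function('r')(-614), Function('W')(Mul(13, -18))) = Add(494, Add(195, Mul(2, Mul(13, -18)))) = Add(494, Add(195, Mul(2, -234))) = Add(494, Add(195, -468)) = Add(494, -273) = 221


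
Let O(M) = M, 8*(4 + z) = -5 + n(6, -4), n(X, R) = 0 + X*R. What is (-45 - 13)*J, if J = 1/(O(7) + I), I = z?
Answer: 464/5 ≈ 92.800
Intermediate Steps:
n(X, R) = R*X (n(X, R) = 0 + R*X = R*X)
z = -61/8 (z = -4 + (-5 - 4*6)/8 = -4 + (-5 - 24)/8 = -4 + (⅛)*(-29) = -4 - 29/8 = -61/8 ≈ -7.6250)
I = -61/8 ≈ -7.6250
J = -8/5 (J = 1/(7 - 61/8) = 1/(-5/8) = -8/5 ≈ -1.6000)
(-45 - 13)*J = (-45 - 13)*(-8/5) = -58*(-8/5) = 464/5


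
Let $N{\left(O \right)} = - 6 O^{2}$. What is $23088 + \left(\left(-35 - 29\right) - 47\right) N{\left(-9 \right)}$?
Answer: $77034$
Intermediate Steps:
$23088 + \left(\left(-35 - 29\right) - 47\right) N{\left(-9 \right)} = 23088 + \left(\left(-35 - 29\right) - 47\right) \left(- 6 \left(-9\right)^{2}\right) = 23088 + \left(-64 - 47\right) \left(\left(-6\right) 81\right) = 23088 - -53946 = 23088 + 53946 = 77034$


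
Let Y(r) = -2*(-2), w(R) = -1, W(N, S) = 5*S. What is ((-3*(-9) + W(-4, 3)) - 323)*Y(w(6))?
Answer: -1124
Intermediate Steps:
Y(r) = 4
((-3*(-9) + W(-4, 3)) - 323)*Y(w(6)) = ((-3*(-9) + 5*3) - 323)*4 = ((27 + 15) - 323)*4 = (42 - 323)*4 = -281*4 = -1124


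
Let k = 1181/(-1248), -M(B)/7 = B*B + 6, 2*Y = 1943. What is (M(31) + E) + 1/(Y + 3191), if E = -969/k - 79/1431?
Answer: -8981057988992/1563260175 ≈ -5745.1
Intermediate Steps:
Y = 1943/2 (Y = (½)*1943 = 1943/2 ≈ 971.50)
M(B) = -42 - 7*B² (M(B) = -7*(B*B + 6) = -7*(B² + 6) = -7*(6 + B²) = -42 - 7*B²)
k = -1181/1248 (k = 1181*(-1/1248) = -1181/1248 ≈ -0.94631)
E = 1730432173/1690011 (E = -969/(-1181/1248) - 79/1431 = -969*(-1248/1181) - 79*1/1431 = 1209312/1181 - 79/1431 = 1730432173/1690011 ≈ 1023.9)
(M(31) + E) + 1/(Y + 3191) = ((-42 - 7*31²) + 1730432173/1690011) + 1/(1943/2 + 3191) = ((-42 - 7*961) + 1730432173/1690011) + 1/(8325/2) = ((-42 - 6727) + 1730432173/1690011) + 2/8325 = (-6769 + 1730432173/1690011) + 2/8325 = -9709252286/1690011 + 2/8325 = -8981057988992/1563260175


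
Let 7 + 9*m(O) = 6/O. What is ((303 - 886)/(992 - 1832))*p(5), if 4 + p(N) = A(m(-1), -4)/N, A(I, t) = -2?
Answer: -6413/2100 ≈ -3.0538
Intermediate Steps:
m(O) = -7/9 + 2/(3*O) (m(O) = -7/9 + (6/O)/9 = -7/9 + 2/(3*O))
p(N) = -4 - 2/N
((303 - 886)/(992 - 1832))*p(5) = ((303 - 886)/(992 - 1832))*(-4 - 2/5) = (-583/(-840))*(-4 - 2*⅕) = (-583*(-1/840))*(-4 - ⅖) = (583/840)*(-22/5) = -6413/2100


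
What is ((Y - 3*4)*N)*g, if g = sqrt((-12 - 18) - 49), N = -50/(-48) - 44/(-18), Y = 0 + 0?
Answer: -251*I*sqrt(79)/6 ≈ -371.82*I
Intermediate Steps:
Y = 0
N = 251/72 (N = -50*(-1/48) - 44*(-1/18) = 25/24 + 22/9 = 251/72 ≈ 3.4861)
g = I*sqrt(79) (g = sqrt(-30 - 49) = sqrt(-79) = I*sqrt(79) ≈ 8.8882*I)
((Y - 3*4)*N)*g = ((0 - 3*4)*(251/72))*(I*sqrt(79)) = ((0 - 12)*(251/72))*(I*sqrt(79)) = (-12*251/72)*(I*sqrt(79)) = -251*I*sqrt(79)/6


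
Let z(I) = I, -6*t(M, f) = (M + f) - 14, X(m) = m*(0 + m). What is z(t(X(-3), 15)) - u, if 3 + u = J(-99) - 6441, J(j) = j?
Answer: 19624/3 ≈ 6541.3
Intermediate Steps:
X(m) = m² (X(m) = m*m = m²)
t(M, f) = 7/3 - M/6 - f/6 (t(M, f) = -((M + f) - 14)/6 = -(-14 + M + f)/6 = 7/3 - M/6 - f/6)
u = -6543 (u = -3 + (-99 - 6441) = -3 - 6540 = -6543)
z(t(X(-3), 15)) - u = (7/3 - ⅙*(-3)² - ⅙*15) - 1*(-6543) = (7/3 - ⅙*9 - 5/2) + 6543 = (7/3 - 3/2 - 5/2) + 6543 = -5/3 + 6543 = 19624/3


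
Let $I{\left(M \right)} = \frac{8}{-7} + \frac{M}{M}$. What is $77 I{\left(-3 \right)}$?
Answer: $-11$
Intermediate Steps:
$I{\left(M \right)} = - \frac{1}{7}$ ($I{\left(M \right)} = 8 \left(- \frac{1}{7}\right) + 1 = - \frac{8}{7} + 1 = - \frac{1}{7}$)
$77 I{\left(-3 \right)} = 77 \left(- \frac{1}{7}\right) = -11$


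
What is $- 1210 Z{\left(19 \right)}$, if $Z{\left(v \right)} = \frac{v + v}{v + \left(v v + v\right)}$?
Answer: $- \frac{2420}{21} \approx -115.24$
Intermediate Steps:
$Z{\left(v \right)} = \frac{2 v}{v^{2} + 2 v}$ ($Z{\left(v \right)} = \frac{2 v}{v + \left(v^{2} + v\right)} = \frac{2 v}{v + \left(v + v^{2}\right)} = \frac{2 v}{v^{2} + 2 v}$)
$- 1210 Z{\left(19 \right)} = - 1210 \frac{2}{2 + 19} = - 1210 \cdot \frac{2}{21} = - 1210 \cdot 2 \cdot \frac{1}{21} = \left(-1210\right) \frac{2}{21} = - \frac{2420}{21}$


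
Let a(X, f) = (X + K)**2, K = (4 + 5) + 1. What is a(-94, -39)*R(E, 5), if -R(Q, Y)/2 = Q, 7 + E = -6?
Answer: 183456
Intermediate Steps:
E = -13 (E = -7 - 6 = -13)
K = 10 (K = 9 + 1 = 10)
R(Q, Y) = -2*Q
a(X, f) = (10 + X)**2 (a(X, f) = (X + 10)**2 = (10 + X)**2)
a(-94, -39)*R(E, 5) = (10 - 94)**2*(-2*(-13)) = (-84)**2*26 = 7056*26 = 183456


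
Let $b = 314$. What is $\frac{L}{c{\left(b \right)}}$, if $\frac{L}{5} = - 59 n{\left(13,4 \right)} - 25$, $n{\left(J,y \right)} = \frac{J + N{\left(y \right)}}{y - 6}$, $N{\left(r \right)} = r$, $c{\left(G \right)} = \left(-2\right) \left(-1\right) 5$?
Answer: $\frac{953}{4} \approx 238.25$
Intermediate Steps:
$c{\left(G \right)} = 10$ ($c{\left(G \right)} = 2 \cdot 5 = 10$)
$n{\left(J,y \right)} = \frac{J + y}{-6 + y}$ ($n{\left(J,y \right)} = \frac{J + y}{y - 6} = \frac{J + y}{-6 + y}$)
$L = \frac{4765}{2}$ ($L = 5 \left(- 59 \frac{13 + 4}{-6 + 4} - 25\right) = 5 \left(- 59 \frac{1}{-2} \cdot 17 - 25\right) = 5 \left(- 59 \left(\left(- \frac{1}{2}\right) 17\right) - 25\right) = 5 \left(\left(-59\right) \left(- \frac{17}{2}\right) - 25\right) = 5 \left(\frac{1003}{2} - 25\right) = 5 \cdot \frac{953}{2} = \frac{4765}{2} \approx 2382.5$)
$\frac{L}{c{\left(b \right)}} = \frac{4765}{2 \cdot 10} = \frac{4765}{2} \cdot \frac{1}{10} = \frac{953}{4}$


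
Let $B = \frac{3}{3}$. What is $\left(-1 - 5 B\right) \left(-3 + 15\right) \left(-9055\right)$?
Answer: $651960$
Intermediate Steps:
$B = 1$ ($B = 3 \cdot \frac{1}{3} = 1$)
$\left(-1 - 5 B\right) \left(-3 + 15\right) \left(-9055\right) = \left(-1 - 5\right) \left(-3 + 15\right) \left(-9055\right) = \left(-1 - 5\right) 12 \left(-9055\right) = \left(-6\right) 12 \left(-9055\right) = \left(-72\right) \left(-9055\right) = 651960$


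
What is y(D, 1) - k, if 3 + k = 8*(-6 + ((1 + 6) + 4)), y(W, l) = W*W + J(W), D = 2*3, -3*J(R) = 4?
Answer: -7/3 ≈ -2.3333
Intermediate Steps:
J(R) = -4/3 (J(R) = -⅓*4 = -4/3)
D = 6
y(W, l) = -4/3 + W² (y(W, l) = W*W - 4/3 = W² - 4/3 = -4/3 + W²)
k = 37 (k = -3 + 8*(-6 + ((1 + 6) + 4)) = -3 + 8*(-6 + (7 + 4)) = -3 + 8*(-6 + 11) = -3 + 8*5 = -3 + 40 = 37)
y(D, 1) - k = (-4/3 + 6²) - 1*37 = (-4/3 + 36) - 37 = 104/3 - 37 = -7/3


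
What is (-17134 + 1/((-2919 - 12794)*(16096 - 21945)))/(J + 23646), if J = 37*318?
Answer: -524902014719/1084850597948 ≈ -0.48385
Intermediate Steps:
J = 11766
(-17134 + 1/((-2919 - 12794)*(16096 - 21945)))/(J + 23646) = (-17134 + 1/((-2919 - 12794)*(16096 - 21945)))/(11766 + 23646) = (-17134 + 1/(-15713*(-5849)))/35412 = (-17134 + 1/91905337)*(1/35412) = -1574706044157/91905337*1/35412 = -524902014719/1084850597948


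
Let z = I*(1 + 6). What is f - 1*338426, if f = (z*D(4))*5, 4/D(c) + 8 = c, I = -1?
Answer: -338391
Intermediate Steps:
z = -7 (z = -(1 + 6) = -1*7 = -7)
D(c) = 4/(-8 + c)
f = 35 (f = -28/(-8 + 4)*5 = -28/(-4)*5 = -28*(-1)/4*5 = -7*(-1)*5 = 7*5 = 35)
f - 1*338426 = 35 - 1*338426 = 35 - 338426 = -338391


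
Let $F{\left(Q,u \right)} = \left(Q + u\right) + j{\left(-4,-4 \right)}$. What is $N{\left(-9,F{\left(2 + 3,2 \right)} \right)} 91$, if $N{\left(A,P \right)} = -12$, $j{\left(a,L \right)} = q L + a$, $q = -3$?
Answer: $-1092$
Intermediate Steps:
$j{\left(a,L \right)} = a - 3 L$ ($j{\left(a,L \right)} = - 3 L + a = a - 3 L$)
$F{\left(Q,u \right)} = 8 + Q + u$ ($F{\left(Q,u \right)} = \left(Q + u\right) - -8 = \left(Q + u\right) + \left(-4 + 12\right) = \left(Q + u\right) + 8 = 8 + Q + u$)
$N{\left(-9,F{\left(2 + 3,2 \right)} \right)} 91 = \left(-12\right) 91 = -1092$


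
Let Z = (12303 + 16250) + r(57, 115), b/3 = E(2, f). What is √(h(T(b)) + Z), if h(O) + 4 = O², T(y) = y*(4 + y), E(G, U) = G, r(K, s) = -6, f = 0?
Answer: √32143 ≈ 179.28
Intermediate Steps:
b = 6 (b = 3*2 = 6)
h(O) = -4 + O²
Z = 28547 (Z = (12303 + 16250) - 6 = 28553 - 6 = 28547)
√(h(T(b)) + Z) = √((-4 + (6*(4 + 6))²) + 28547) = √((-4 + (6*10)²) + 28547) = √((-4 + 60²) + 28547) = √((-4 + 3600) + 28547) = √(3596 + 28547) = √32143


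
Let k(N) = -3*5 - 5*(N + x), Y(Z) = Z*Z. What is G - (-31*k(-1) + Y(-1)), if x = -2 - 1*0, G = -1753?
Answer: -1754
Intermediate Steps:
x = -2 (x = -2 + 0 = -2)
Y(Z) = Z**2
k(N) = -5 - 5*N (k(N) = -3*5 - 5*(N - 2) = -15 - 5*(-2 + N) = -15 + (10 - 5*N) = -5 - 5*N)
G - (-31*k(-1) + Y(-1)) = -1753 - (-31*(-5 - 5*(-1)) + (-1)**2) = -1753 - (-31*(-5 + 5) + 1) = -1753 - (-31*0 + 1) = -1753 - (0 + 1) = -1753 - 1*1 = -1753 - 1 = -1754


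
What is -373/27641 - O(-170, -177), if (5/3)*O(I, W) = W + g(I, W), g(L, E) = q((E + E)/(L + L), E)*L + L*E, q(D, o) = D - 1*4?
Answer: -2522187833/138205 ≈ -18250.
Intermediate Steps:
q(D, o) = -4 + D (q(D, o) = D - 4 = -4 + D)
g(L, E) = E*L + L*(-4 + E/L) (g(L, E) = (-4 + (E + E)/(L + L))*L + L*E = (-4 + (2*E)/((2*L)))*L + E*L = (-4 + (2*E)*(1/(2*L)))*L + E*L = (-4 + E/L)*L + E*L = L*(-4 + E/L) + E*L = E*L + L*(-4 + E/L))
O(I, W) = -12*I/5 + 6*W/5 + 3*I*W/5 (O(I, W) = 3*(W + (W - 4*I + W*I))/5 = 3*(W + (W - 4*I + I*W))/5 = 3*(-4*I + 2*W + I*W)/5 = -12*I/5 + 6*W/5 + 3*I*W/5)
-373/27641 - O(-170, -177) = -373/27641 - ((6/5)*(-177) + (⅗)*(-170)*(-4 - 177)) = -373*1/27641 - (-1062/5 + (⅗)*(-170)*(-181)) = -373/27641 - (-1062/5 + 18462) = -373/27641 - 1*91248/5 = -373/27641 - 91248/5 = -2522187833/138205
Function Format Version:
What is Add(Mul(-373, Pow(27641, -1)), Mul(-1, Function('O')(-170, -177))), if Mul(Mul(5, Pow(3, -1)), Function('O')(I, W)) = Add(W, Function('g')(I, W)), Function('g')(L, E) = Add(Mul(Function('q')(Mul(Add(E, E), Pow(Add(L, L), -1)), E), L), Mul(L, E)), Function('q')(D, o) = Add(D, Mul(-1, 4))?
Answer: Rational(-2522187833, 138205) ≈ -18250.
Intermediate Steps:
Function('q')(D, o) = Add(-4, D) (Function('q')(D, o) = Add(D, -4) = Add(-4, D))
Function('g')(L, E) = Add(Mul(E, L), Mul(L, Add(-4, Mul(E, Pow(L, -1))))) (Function('g')(L, E) = Add(Mul(Add(-4, Mul(Add(E, E), Pow(Add(L, L), -1))), L), Mul(L, E)) = Add(Mul(Add(-4, Mul(Mul(2, E), Pow(Mul(2, L), -1))), L), Mul(E, L)) = Add(Mul(Add(-4, Mul(Mul(2, E), Mul(Rational(1, 2), Pow(L, -1)))), L), Mul(E, L)) = Add(Mul(Add(-4, Mul(E, Pow(L, -1))), L), Mul(E, L)) = Add(Mul(L, Add(-4, Mul(E, Pow(L, -1)))), Mul(E, L)) = Add(Mul(E, L), Mul(L, Add(-4, Mul(E, Pow(L, -1))))))
Function('O')(I, W) = Add(Mul(Rational(-12, 5), I), Mul(Rational(6, 5), W), Mul(Rational(3, 5), I, W)) (Function('O')(I, W) = Mul(Rational(3, 5), Add(W, Add(W, Mul(-4, I), Mul(W, I)))) = Mul(Rational(3, 5), Add(W, Add(W, Mul(-4, I), Mul(I, W)))) = Mul(Rational(3, 5), Add(Mul(-4, I), Mul(2, W), Mul(I, W))) = Add(Mul(Rational(-12, 5), I), Mul(Rational(6, 5), W), Mul(Rational(3, 5), I, W)))
Add(Mul(-373, Pow(27641, -1)), Mul(-1, Function('O')(-170, -177))) = Add(Mul(-373, Pow(27641, -1)), Mul(-1, Add(Mul(Rational(6, 5), -177), Mul(Rational(3, 5), -170, Add(-4, -177))))) = Add(Mul(-373, Rational(1, 27641)), Mul(-1, Add(Rational(-1062, 5), Mul(Rational(3, 5), -170, -181)))) = Add(Rational(-373, 27641), Mul(-1, Add(Rational(-1062, 5), 18462))) = Add(Rational(-373, 27641), Mul(-1, Rational(91248, 5))) = Add(Rational(-373, 27641), Rational(-91248, 5)) = Rational(-2522187833, 138205)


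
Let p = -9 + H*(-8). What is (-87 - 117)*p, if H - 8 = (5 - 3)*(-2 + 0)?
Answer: 8364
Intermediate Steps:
H = 4 (H = 8 + (5 - 3)*(-2 + 0) = 8 + 2*(-2) = 8 - 4 = 4)
p = -41 (p = -9 + 4*(-8) = -9 - 32 = -41)
(-87 - 117)*p = (-87 - 117)*(-41) = -204*(-41) = 8364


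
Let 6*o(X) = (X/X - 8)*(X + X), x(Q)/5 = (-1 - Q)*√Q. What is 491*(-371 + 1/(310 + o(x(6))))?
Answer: -3064813162/16825 - 24059*√6/33650 ≈ -1.8216e+5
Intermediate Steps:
x(Q) = 5*√Q*(-1 - Q) (x(Q) = 5*((-1 - Q)*√Q) = 5*(√Q*(-1 - Q)) = 5*√Q*(-1 - Q))
o(X) = -7*X/3 (o(X) = ((X/X - 8)*(X + X))/6 = ((1 - 8)*(2*X))/6 = (-14*X)/6 = -7*X/3)
491*(-371 + 1/(310 + o(x(6)))) = 491*(-371 + 1/(310 - 35*√6*(-1 - 1*6)/3)) = 491*(-371 + 1/(310 - 35*√6*(-1 - 6)/3)) = 491*(-371 + 1/(310 - 35*√6*(-7)/3)) = 491*(-371 + 1/(310 - (-245)*√6/3)) = 491*(-371 + 1/(310 + 245*√6/3)) = -182161 + 491/(310 + 245*√6/3)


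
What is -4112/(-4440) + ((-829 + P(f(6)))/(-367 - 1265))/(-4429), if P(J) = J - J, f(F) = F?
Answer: 1238265899/1337203680 ≈ 0.92601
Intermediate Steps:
P(J) = 0
-4112/(-4440) + ((-829 + P(f(6)))/(-367 - 1265))/(-4429) = -4112/(-4440) + ((-829 + 0)/(-367 - 1265))/(-4429) = -4112*(-1/4440) - 829/(-1632)*(-1/4429) = 514/555 - 829*(-1/1632)*(-1/4429) = 514/555 + (829/1632)*(-1/4429) = 514/555 - 829/7228128 = 1238265899/1337203680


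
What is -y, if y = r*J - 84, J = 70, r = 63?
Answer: -4326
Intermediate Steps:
y = 4326 (y = 63*70 - 84 = 4410 - 84 = 4326)
-y = -1*4326 = -4326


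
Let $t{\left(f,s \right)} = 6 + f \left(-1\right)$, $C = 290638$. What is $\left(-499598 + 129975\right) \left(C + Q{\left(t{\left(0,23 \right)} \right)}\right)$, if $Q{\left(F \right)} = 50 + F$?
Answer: $-107447188362$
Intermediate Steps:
$t{\left(f,s \right)} = 6 - f$
$\left(-499598 + 129975\right) \left(C + Q{\left(t{\left(0,23 \right)} \right)}\right) = \left(-499598 + 129975\right) \left(290638 + \left(50 + \left(6 - 0\right)\right)\right) = - 369623 \left(290638 + \left(50 + \left(6 + 0\right)\right)\right) = - 369623 \left(290638 + \left(50 + 6\right)\right) = - 369623 \left(290638 + 56\right) = \left(-369623\right) 290694 = -107447188362$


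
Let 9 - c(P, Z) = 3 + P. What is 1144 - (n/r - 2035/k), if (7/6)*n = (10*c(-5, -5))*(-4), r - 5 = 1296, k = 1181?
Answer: 12325790433/10755367 ≈ 1146.0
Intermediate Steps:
c(P, Z) = 6 - P (c(P, Z) = 9 - (3 + P) = 9 + (-3 - P) = 6 - P)
r = 1301 (r = 5 + 1296 = 1301)
n = -2640/7 (n = 6*((10*(6 - 1*(-5)))*(-4))/7 = 6*((10*(6 + 5))*(-4))/7 = 6*((10*11)*(-4))/7 = 6*(110*(-4))/7 = (6/7)*(-440) = -2640/7 ≈ -377.14)
1144 - (n/r - 2035/k) = 1144 - (-2640/7/1301 - 2035/1181) = 1144 - (-2640/7*1/1301 - 2035*1/1181) = 1144 - (-2640/9107 - 2035/1181) = 1144 - 1*(-21650585/10755367) = 1144 + 21650585/10755367 = 12325790433/10755367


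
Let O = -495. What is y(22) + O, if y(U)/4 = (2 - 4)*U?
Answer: -671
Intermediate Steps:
y(U) = -8*U (y(U) = 4*((2 - 4)*U) = 4*(-2*U) = -8*U)
y(22) + O = -8*22 - 495 = -176 - 495 = -671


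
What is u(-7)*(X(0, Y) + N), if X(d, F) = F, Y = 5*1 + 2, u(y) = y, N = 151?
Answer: -1106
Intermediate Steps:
Y = 7 (Y = 5 + 2 = 7)
u(-7)*(X(0, Y) + N) = -7*(7 + 151) = -7*158 = -1106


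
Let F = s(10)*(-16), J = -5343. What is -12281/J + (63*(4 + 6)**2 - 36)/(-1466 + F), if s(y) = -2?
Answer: -2642933/1276977 ≈ -2.0697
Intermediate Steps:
F = 32 (F = -2*(-16) = 32)
-12281/J + (63*(4 + 6)**2 - 36)/(-1466 + F) = -12281/(-5343) + (63*(4 + 6)**2 - 36)/(-1466 + 32) = -12281*(-1/5343) + (63*10**2 - 36)/(-1434) = 12281/5343 + (63*100 - 36)*(-1/1434) = 12281/5343 + (6300 - 36)*(-1/1434) = 12281/5343 + 6264*(-1/1434) = 12281/5343 - 1044/239 = -2642933/1276977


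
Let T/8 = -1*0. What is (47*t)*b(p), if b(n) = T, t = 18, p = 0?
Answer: 0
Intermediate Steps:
T = 0 (T = 8*(-1*0) = 8*0 = 0)
b(n) = 0
(47*t)*b(p) = (47*18)*0 = 846*0 = 0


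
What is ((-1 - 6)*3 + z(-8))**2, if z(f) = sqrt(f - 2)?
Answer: (21 - I*sqrt(10))**2 ≈ 431.0 - 132.82*I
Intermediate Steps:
z(f) = sqrt(-2 + f)
((-1 - 6)*3 + z(-8))**2 = ((-1 - 6)*3 + sqrt(-2 - 8))**2 = (-7*3 + sqrt(-10))**2 = (-21 + I*sqrt(10))**2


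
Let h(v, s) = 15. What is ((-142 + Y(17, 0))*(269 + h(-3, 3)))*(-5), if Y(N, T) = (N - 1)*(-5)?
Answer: 315240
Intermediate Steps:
Y(N, T) = 5 - 5*N (Y(N, T) = (-1 + N)*(-5) = 5 - 5*N)
((-142 + Y(17, 0))*(269 + h(-3, 3)))*(-5) = ((-142 + (5 - 5*17))*(269 + 15))*(-5) = ((-142 + (5 - 85))*284)*(-5) = ((-142 - 80)*284)*(-5) = -222*284*(-5) = -63048*(-5) = 315240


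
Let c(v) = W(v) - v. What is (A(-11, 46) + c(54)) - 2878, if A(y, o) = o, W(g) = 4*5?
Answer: -2866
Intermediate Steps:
W(g) = 20
c(v) = 20 - v
(A(-11, 46) + c(54)) - 2878 = (46 + (20 - 1*54)) - 2878 = (46 + (20 - 54)) - 2878 = (46 - 34) - 2878 = 12 - 2878 = -2866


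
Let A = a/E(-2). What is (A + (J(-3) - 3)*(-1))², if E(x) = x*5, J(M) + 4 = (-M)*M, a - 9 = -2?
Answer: 23409/100 ≈ 234.09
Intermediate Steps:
a = 7 (a = 9 - 2 = 7)
J(M) = -4 - M² (J(M) = -4 + (-M)*M = -4 - M²)
E(x) = 5*x
A = -7/10 (A = 7/((5*(-2))) = 7/(-10) = 7*(-⅒) = -7/10 ≈ -0.70000)
(A + (J(-3) - 3)*(-1))² = (-7/10 + ((-4 - 1*(-3)²) - 3)*(-1))² = (-7/10 + ((-4 - 1*9) - 3)*(-1))² = (-7/10 + ((-4 - 9) - 3)*(-1))² = (-7/10 + (-13 - 3)*(-1))² = (-7/10 - 16*(-1))² = (-7/10 + 16)² = (153/10)² = 23409/100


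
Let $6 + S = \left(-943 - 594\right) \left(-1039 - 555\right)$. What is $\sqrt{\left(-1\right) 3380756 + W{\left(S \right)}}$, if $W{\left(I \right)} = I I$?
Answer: $2 \sqrt{1500589855007} \approx 2.45 \cdot 10^{6}$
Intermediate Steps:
$S = 2449972$ ($S = -6 + \left(-943 - 594\right) \left(-1039 - 555\right) = -6 - -2449978 = -6 + 2449978 = 2449972$)
$W{\left(I \right)} = I^{2}$
$\sqrt{\left(-1\right) 3380756 + W{\left(S \right)}} = \sqrt{\left(-1\right) 3380756 + 2449972^{2}} = \sqrt{-3380756 + 6002362800784} = \sqrt{6002359420028} = 2 \sqrt{1500589855007}$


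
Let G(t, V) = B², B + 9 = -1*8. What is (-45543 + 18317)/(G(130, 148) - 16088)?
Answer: 27226/15799 ≈ 1.7233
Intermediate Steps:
B = -17 (B = -9 - 1*8 = -9 - 8 = -17)
G(t, V) = 289 (G(t, V) = (-17)² = 289)
(-45543 + 18317)/(G(130, 148) - 16088) = (-45543 + 18317)/(289 - 16088) = -27226/(-15799) = -27226*(-1/15799) = 27226/15799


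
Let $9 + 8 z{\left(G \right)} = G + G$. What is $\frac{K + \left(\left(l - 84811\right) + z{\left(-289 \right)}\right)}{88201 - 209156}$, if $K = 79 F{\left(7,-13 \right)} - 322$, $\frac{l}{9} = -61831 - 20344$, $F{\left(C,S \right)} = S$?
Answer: $\frac{6606467}{967640} \approx 6.8274$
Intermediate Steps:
$l = -739575$ ($l = 9 \left(-61831 - 20344\right) = 9 \left(-82175\right) = -739575$)
$z{\left(G \right)} = - \frac{9}{8} + \frac{G}{4}$ ($z{\left(G \right)} = - \frac{9}{8} + \frac{G + G}{8} = - \frac{9}{8} + \frac{2 G}{8} = - \frac{9}{8} + \frac{G}{4}$)
$K = -1349$ ($K = 79 \left(-13\right) - 322 = -1027 - 322 = -1349$)
$\frac{K + \left(\left(l - 84811\right) + z{\left(-289 \right)}\right)}{88201 - 209156} = \frac{-1349 + \left(\left(-739575 - 84811\right) + \left(- \frac{9}{8} + \frac{1}{4} \left(-289\right)\right)\right)}{88201 - 209156} = \frac{-1349 - \frac{6595675}{8}}{-120955} = \left(-1349 - \frac{6595675}{8}\right) \left(- \frac{1}{120955}\right) = \left(- \frac{6606467}{8}\right) \left(- \frac{1}{120955}\right) = \frac{6606467}{967640}$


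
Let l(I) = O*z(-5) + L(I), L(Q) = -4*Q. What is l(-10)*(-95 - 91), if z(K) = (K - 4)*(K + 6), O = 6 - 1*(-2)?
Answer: 5952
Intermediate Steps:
O = 8 (O = 6 + 2 = 8)
z(K) = (-4 + K)*(6 + K)
l(I) = -72 - 4*I (l(I) = 8*(-24 + (-5)**2 + 2*(-5)) - 4*I = 8*(-24 + 25 - 10) - 4*I = 8*(-9) - 4*I = -72 - 4*I)
l(-10)*(-95 - 91) = (-72 - 4*(-10))*(-95 - 91) = (-72 + 40)*(-186) = -32*(-186) = 5952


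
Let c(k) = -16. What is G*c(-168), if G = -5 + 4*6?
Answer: -304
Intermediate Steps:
G = 19 (G = -5 + 24 = 19)
G*c(-168) = 19*(-16) = -304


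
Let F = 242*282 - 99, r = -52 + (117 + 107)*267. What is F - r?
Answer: 8389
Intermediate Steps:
r = 59756 (r = -52 + 224*267 = -52 + 59808 = 59756)
F = 68145 (F = 68244 - 99 = 68145)
F - r = 68145 - 1*59756 = 68145 - 59756 = 8389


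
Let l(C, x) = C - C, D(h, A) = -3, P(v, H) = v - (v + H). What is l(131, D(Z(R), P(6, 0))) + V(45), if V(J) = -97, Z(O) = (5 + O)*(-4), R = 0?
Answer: -97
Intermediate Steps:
P(v, H) = -H (P(v, H) = v - (H + v) = v + (-H - v) = -H)
Z(O) = -20 - 4*O
l(C, x) = 0
l(131, D(Z(R), P(6, 0))) + V(45) = 0 - 97 = -97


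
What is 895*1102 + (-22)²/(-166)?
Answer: 81861828/83 ≈ 9.8629e+5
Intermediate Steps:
895*1102 + (-22)²/(-166) = 986290 + 484*(-1/166) = 986290 - 242/83 = 81861828/83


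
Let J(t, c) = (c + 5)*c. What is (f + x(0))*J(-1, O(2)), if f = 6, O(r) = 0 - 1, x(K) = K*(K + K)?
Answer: -24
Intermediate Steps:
x(K) = 2*K² (x(K) = K*(2*K) = 2*K²)
O(r) = -1
J(t, c) = c*(5 + c) (J(t, c) = (5 + c)*c = c*(5 + c))
(f + x(0))*J(-1, O(2)) = (6 + 2*0²)*(-(5 - 1)) = (6 + 2*0)*(-1*4) = (6 + 0)*(-4) = 6*(-4) = -24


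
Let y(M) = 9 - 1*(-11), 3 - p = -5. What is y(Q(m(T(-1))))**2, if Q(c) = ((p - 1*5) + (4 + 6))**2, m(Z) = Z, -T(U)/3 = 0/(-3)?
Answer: 400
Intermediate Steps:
T(U) = 0 (T(U) = -0/(-3) = -0*(-1)/3 = -3*0 = 0)
p = 8 (p = 3 - 1*(-5) = 3 + 5 = 8)
Q(c) = 169 (Q(c) = ((8 - 1*5) + (4 + 6))**2 = ((8 - 5) + 10)**2 = (3 + 10)**2 = 13**2 = 169)
y(M) = 20 (y(M) = 9 + 11 = 20)
y(Q(m(T(-1))))**2 = 20**2 = 400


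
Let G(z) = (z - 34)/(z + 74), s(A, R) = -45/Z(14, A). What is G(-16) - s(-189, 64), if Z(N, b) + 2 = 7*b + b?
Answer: -39155/43906 ≈ -0.89179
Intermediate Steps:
Z(N, b) = -2 + 8*b (Z(N, b) = -2 + (7*b + b) = -2 + 8*b)
s(A, R) = -45/(-2 + 8*A)
G(z) = (-34 + z)/(74 + z)
G(-16) - s(-189, 64) = (-34 - 16)/(74 - 16) - (-45)/(-2 + 8*(-189)) = -50/58 - (-45)/(-2 - 1512) = (1/58)*(-50) - (-45)/(-1514) = -25/29 - (-45)*(-1)/1514 = -25/29 - 1*45/1514 = -25/29 - 45/1514 = -39155/43906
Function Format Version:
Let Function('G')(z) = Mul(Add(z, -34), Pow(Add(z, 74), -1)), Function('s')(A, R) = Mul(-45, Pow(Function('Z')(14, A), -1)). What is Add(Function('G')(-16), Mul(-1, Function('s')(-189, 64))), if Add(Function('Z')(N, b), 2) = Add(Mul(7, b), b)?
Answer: Rational(-39155, 43906) ≈ -0.89179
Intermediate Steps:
Function('Z')(N, b) = Add(-2, Mul(8, b)) (Function('Z')(N, b) = Add(-2, Add(Mul(7, b), b)) = Add(-2, Mul(8, b)))
Function('s')(A, R) = Mul(-45, Pow(Add(-2, Mul(8, A)), -1))
Function('G')(z) = Mul(Pow(Add(74, z), -1), Add(-34, z)) (Function('G')(z) = Mul(Add(-34, z), Pow(Add(74, z), -1)) = Mul(Pow(Add(74, z), -1), Add(-34, z)))
Add(Function('G')(-16), Mul(-1, Function('s')(-189, 64))) = Add(Mul(Pow(Add(74, -16), -1), Add(-34, -16)), Mul(-1, Mul(-45, Pow(Add(-2, Mul(8, -189)), -1)))) = Add(Mul(Pow(58, -1), -50), Mul(-1, Mul(-45, Pow(Add(-2, -1512), -1)))) = Add(Mul(Rational(1, 58), -50), Mul(-1, Mul(-45, Pow(-1514, -1)))) = Add(Rational(-25, 29), Mul(-1, Mul(-45, Rational(-1, 1514)))) = Add(Rational(-25, 29), Mul(-1, Rational(45, 1514))) = Add(Rational(-25, 29), Rational(-45, 1514)) = Rational(-39155, 43906)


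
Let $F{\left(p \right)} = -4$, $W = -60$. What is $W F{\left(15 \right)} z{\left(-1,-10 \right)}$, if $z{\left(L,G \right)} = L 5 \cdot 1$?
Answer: $-1200$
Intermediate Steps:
$z{\left(L,G \right)} = 5 L$ ($z{\left(L,G \right)} = 5 L 1 = 5 L$)
$W F{\left(15 \right)} z{\left(-1,-10 \right)} = \left(-60\right) \left(-4\right) 5 \left(-1\right) = 240 \left(-5\right) = -1200$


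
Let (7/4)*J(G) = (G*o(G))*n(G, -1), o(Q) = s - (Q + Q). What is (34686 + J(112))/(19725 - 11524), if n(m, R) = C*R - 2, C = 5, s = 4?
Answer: 133246/8201 ≈ 16.248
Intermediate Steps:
n(m, R) = -2 + 5*R (n(m, R) = 5*R - 2 = -2 + 5*R)
o(Q) = 4 - 2*Q (o(Q) = 4 - (Q + Q) = 4 - 2*Q)
J(G) = -4*G*(4 - 2*G) (J(G) = 4*((G*(4 - 2*G))*(-2 + 5*(-1)))/7 = 4*((G*(4 - 2*G))*(-2 - 5))/7 = 4*((G*(4 - 2*G))*(-7))/7 = 4*(-7*G*(4 - 2*G))/7 = -4*G*(4 - 2*G))
(34686 + J(112))/(19725 - 11524) = (34686 + 8*112*(-2 + 112))/(19725 - 11524) = (34686 + 8*112*110)/8201 = (34686 + 98560)*(1/8201) = 133246*(1/8201) = 133246/8201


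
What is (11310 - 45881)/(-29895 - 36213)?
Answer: 34571/66108 ≈ 0.52295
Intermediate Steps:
(11310 - 45881)/(-29895 - 36213) = -34571/(-66108) = -34571*(-1/66108) = 34571/66108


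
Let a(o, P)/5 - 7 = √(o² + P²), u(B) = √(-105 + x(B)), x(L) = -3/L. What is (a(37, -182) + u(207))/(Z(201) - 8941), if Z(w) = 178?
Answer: -35/8763 - 5*√34493/8763 - I*√499974/604647 ≈ -0.10996 - 0.0011694*I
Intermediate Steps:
u(B) = √(-105 - 3/B)
a(o, P) = 35 + 5*√(P² + o²) (a(o, P) = 35 + 5*√(o² + P²) = 35 + 5*√(P² + o²))
(a(37, -182) + u(207))/(Z(201) - 8941) = ((35 + 5*√((-182)² + 37²)) + √(-105 - 3/207))/(178 - 8941) = ((35 + 5*√(33124 + 1369)) + √(-105 - 3*1/207))/(-8763) = ((35 + 5*√34493) + √(-105 - 1/69))*(-1/8763) = ((35 + 5*√34493) + √(-7246/69))*(-1/8763) = ((35 + 5*√34493) + I*√499974/69)*(-1/8763) = (35 + 5*√34493 + I*√499974/69)*(-1/8763) = -35/8763 - 5*√34493/8763 - I*√499974/604647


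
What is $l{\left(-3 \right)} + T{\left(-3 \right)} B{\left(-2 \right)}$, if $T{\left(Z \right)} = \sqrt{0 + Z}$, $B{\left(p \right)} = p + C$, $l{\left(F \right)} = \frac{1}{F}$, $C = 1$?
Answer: $- \frac{1}{3} - i \sqrt{3} \approx -0.33333 - 1.732 i$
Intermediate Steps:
$B{\left(p \right)} = 1 + p$ ($B{\left(p \right)} = p + 1 = 1 + p$)
$T{\left(Z \right)} = \sqrt{Z}$
$l{\left(-3 \right)} + T{\left(-3 \right)} B{\left(-2 \right)} = \frac{1}{-3} + \sqrt{-3} \left(1 - 2\right) = - \frac{1}{3} + i \sqrt{3} \left(-1\right) = - \frac{1}{3} - i \sqrt{3}$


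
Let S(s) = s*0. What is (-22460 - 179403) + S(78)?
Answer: -201863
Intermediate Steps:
S(s) = 0
(-22460 - 179403) + S(78) = (-22460 - 179403) + 0 = -201863 + 0 = -201863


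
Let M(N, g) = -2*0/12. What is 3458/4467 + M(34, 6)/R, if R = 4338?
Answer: 3458/4467 ≈ 0.77412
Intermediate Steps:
M(N, g) = 0 (M(N, g) = 0*(1/12) = 0)
3458/4467 + M(34, 6)/R = 3458/4467 + 0/4338 = 3458*(1/4467) + 0*(1/4338) = 3458/4467 + 0 = 3458/4467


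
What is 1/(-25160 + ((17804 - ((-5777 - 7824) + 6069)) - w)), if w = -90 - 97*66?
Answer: 1/6668 ≈ 0.00014997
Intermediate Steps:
w = -6492 (w = -90 - 6402 = -6492)
1/(-25160 + ((17804 - ((-5777 - 7824) + 6069)) - w)) = 1/(-25160 + ((17804 - ((-5777 - 7824) + 6069)) - 1*(-6492))) = 1/(-25160 + ((17804 - (-13601 + 6069)) + 6492)) = 1/(-25160 + ((17804 - 1*(-7532)) + 6492)) = 1/(-25160 + ((17804 + 7532) + 6492)) = 1/(-25160 + (25336 + 6492)) = 1/(-25160 + 31828) = 1/6668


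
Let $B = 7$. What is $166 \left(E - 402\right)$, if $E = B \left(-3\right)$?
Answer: $-70218$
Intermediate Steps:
$E = -21$ ($E = 7 \left(-3\right) = -21$)
$166 \left(E - 402\right) = 166 \left(-21 - 402\right) = 166 \left(-423\right) = -70218$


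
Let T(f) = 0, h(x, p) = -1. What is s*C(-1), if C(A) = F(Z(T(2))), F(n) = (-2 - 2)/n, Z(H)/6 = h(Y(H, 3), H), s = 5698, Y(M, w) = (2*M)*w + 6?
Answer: 11396/3 ≈ 3798.7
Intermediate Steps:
Y(M, w) = 6 + 2*M*w (Y(M, w) = 2*M*w + 6 = 6 + 2*M*w)
Z(H) = -6 (Z(H) = 6*(-1) = -6)
F(n) = -4/n
C(A) = 2/3 (C(A) = -4/(-6) = -4*(-1/6) = 2/3)
s*C(-1) = 5698*(2/3) = 11396/3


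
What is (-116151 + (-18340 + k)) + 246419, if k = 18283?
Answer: 130211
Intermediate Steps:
(-116151 + (-18340 + k)) + 246419 = (-116151 + (-18340 + 18283)) + 246419 = (-116151 - 57) + 246419 = -116208 + 246419 = 130211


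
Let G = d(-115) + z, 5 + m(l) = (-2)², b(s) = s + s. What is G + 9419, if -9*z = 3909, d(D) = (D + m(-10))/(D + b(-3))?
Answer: 3261782/363 ≈ 8985.6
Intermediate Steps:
b(s) = 2*s
m(l) = -1 (m(l) = -5 + (-2)² = -5 + 4 = -1)
d(D) = (-1 + D)/(-6 + D) (d(D) = (D - 1)/(D + 2*(-3)) = (-1 + D)/(D - 6) = (-1 + D)/(-6 + D))
z = -1303/3 (z = -⅑*3909 = -1303/3 ≈ -434.33)
G = -157315/363 (G = (-1 - 115)/(-6 - 115) - 1303/3 = -116/(-121) - 1303/3 = -1/121*(-116) - 1303/3 = 116/121 - 1303/3 = -157315/363 ≈ -433.37)
G + 9419 = -157315/363 + 9419 = 3261782/363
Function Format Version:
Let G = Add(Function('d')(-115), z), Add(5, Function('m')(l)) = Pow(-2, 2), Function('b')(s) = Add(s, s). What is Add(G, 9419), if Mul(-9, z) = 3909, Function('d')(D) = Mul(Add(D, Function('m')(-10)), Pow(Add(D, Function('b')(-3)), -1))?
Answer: Rational(3261782, 363) ≈ 8985.6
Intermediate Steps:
Function('b')(s) = Mul(2, s)
Function('m')(l) = -1 (Function('m')(l) = Add(-5, Pow(-2, 2)) = Add(-5, 4) = -1)
Function('d')(D) = Mul(Pow(Add(-6, D), -1), Add(-1, D)) (Function('d')(D) = Mul(Add(D, -1), Pow(Add(D, Mul(2, -3)), -1)) = Mul(Add(-1, D), Pow(Add(D, -6), -1)) = Mul(Add(-1, D), Pow(Add(-6, D), -1)) = Mul(Pow(Add(-6, D), -1), Add(-1, D)))
z = Rational(-1303, 3) (z = Mul(Rational(-1, 9), 3909) = Rational(-1303, 3) ≈ -434.33)
G = Rational(-157315, 363) (G = Add(Mul(Pow(Add(-6, -115), -1), Add(-1, -115)), Rational(-1303, 3)) = Add(Mul(Pow(-121, -1), -116), Rational(-1303, 3)) = Add(Mul(Rational(-1, 121), -116), Rational(-1303, 3)) = Add(Rational(116, 121), Rational(-1303, 3)) = Rational(-157315, 363) ≈ -433.37)
Add(G, 9419) = Add(Rational(-157315, 363), 9419) = Rational(3261782, 363)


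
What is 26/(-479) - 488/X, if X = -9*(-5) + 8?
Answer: -235130/25387 ≈ -9.2618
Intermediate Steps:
X = 53 (X = 45 + 8 = 53)
26/(-479) - 488/X = 26/(-479) - 488/53 = 26*(-1/479) - 488*1/53 = -26/479 - 488/53 = -235130/25387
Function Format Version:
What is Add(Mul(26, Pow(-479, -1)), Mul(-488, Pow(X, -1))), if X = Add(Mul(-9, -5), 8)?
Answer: Rational(-235130, 25387) ≈ -9.2618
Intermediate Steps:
X = 53 (X = Add(45, 8) = 53)
Add(Mul(26, Pow(-479, -1)), Mul(-488, Pow(X, -1))) = Add(Mul(26, Pow(-479, -1)), Mul(-488, Pow(53, -1))) = Add(Mul(26, Rational(-1, 479)), Mul(-488, Rational(1, 53))) = Add(Rational(-26, 479), Rational(-488, 53)) = Rational(-235130, 25387)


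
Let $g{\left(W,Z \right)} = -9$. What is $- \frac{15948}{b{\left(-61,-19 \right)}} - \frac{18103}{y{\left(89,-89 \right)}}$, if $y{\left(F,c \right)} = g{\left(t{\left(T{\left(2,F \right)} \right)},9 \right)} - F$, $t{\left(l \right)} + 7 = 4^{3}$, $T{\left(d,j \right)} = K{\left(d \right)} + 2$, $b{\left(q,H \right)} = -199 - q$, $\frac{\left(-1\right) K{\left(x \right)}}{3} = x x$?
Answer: $\frac{676853}{2254} \approx 300.29$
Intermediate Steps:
$K{\left(x \right)} = - 3 x^{2}$ ($K{\left(x \right)} = - 3 x x = - 3 x^{2}$)
$T{\left(d,j \right)} = 2 - 3 d^{2}$ ($T{\left(d,j \right)} = - 3 d^{2} + 2 = 2 - 3 d^{2}$)
$t{\left(l \right)} = 57$ ($t{\left(l \right)} = -7 + 4^{3} = -7 + 64 = 57$)
$y{\left(F,c \right)} = -9 - F$
$- \frac{15948}{b{\left(-61,-19 \right)}} - \frac{18103}{y{\left(89,-89 \right)}} = - \frac{15948}{-199 - -61} - \frac{18103}{-9 - 89} = - \frac{15948}{-199 + 61} - \frac{18103}{-9 - 89} = - \frac{15948}{-138} - \frac{18103}{-98} = \left(-15948\right) \left(- \frac{1}{138}\right) - - \frac{18103}{98} = \frac{2658}{23} + \frac{18103}{98} = \frac{676853}{2254}$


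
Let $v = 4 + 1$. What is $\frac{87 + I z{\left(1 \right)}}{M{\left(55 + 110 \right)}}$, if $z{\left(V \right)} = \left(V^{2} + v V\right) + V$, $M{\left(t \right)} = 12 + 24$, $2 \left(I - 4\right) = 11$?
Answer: $\frac{307}{72} \approx 4.2639$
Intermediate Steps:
$I = \frac{19}{2}$ ($I = 4 + \frac{1}{2} \cdot 11 = 4 + \frac{11}{2} = \frac{19}{2} \approx 9.5$)
$M{\left(t \right)} = 36$
$v = 5$
$z{\left(V \right)} = V^{2} + 6 V$ ($z{\left(V \right)} = \left(V^{2} + 5 V\right) + V = V^{2} + 6 V$)
$\frac{87 + I z{\left(1 \right)}}{M{\left(55 + 110 \right)}} = \frac{87 + \frac{19 \cdot 1 \left(6 + 1\right)}{2}}{36} = \left(87 + \frac{19 \cdot 1 \cdot 7}{2}\right) \frac{1}{36} = \left(87 + \frac{19}{2} \cdot 7\right) \frac{1}{36} = \left(87 + \frac{133}{2}\right) \frac{1}{36} = \frac{307}{2} \cdot \frac{1}{36} = \frac{307}{72}$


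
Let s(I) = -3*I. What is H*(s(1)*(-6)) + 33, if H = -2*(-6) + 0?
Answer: 249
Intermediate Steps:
H = 12 (H = 12 + 0 = 12)
H*(s(1)*(-6)) + 33 = 12*(-3*1*(-6)) + 33 = 12*(-3*(-6)) + 33 = 12*18 + 33 = 216 + 33 = 249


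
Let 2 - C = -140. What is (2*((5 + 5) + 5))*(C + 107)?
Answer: 7470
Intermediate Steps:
C = 142 (C = 2 - 1*(-140) = 2 + 140 = 142)
(2*((5 + 5) + 5))*(C + 107) = (2*((5 + 5) + 5))*(142 + 107) = (2*(10 + 5))*249 = (2*15)*249 = 30*249 = 7470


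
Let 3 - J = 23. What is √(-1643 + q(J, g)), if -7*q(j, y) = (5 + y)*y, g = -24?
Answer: I*√83699/7 ≈ 41.33*I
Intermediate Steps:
J = -20 (J = 3 - 1*23 = 3 - 23 = -20)
q(j, y) = -y*(5 + y)/7 (q(j, y) = -(5 + y)*y/7 = -y*(5 + y)/7)
√(-1643 + q(J, g)) = √(-1643 - ⅐*(-24)*(5 - 24)) = √(-1643 - ⅐*(-24)*(-19)) = √(-1643 - 456/7) = √(-11957/7) = I*√83699/7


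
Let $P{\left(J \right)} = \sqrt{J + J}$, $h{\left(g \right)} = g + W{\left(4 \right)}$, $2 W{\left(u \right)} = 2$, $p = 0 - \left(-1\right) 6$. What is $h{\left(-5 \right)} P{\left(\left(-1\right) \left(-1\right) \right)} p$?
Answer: $- 24 \sqrt{2} \approx -33.941$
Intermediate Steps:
$p = 6$ ($p = 0 - -6 = 0 + 6 = 6$)
$W{\left(u \right)} = 1$ ($W{\left(u \right)} = \frac{1}{2} \cdot 2 = 1$)
$h{\left(g \right)} = 1 + g$ ($h{\left(g \right)} = g + 1 = 1 + g$)
$P{\left(J \right)} = \sqrt{2} \sqrt{J}$ ($P{\left(J \right)} = \sqrt{2 J} = \sqrt{2} \sqrt{J}$)
$h{\left(-5 \right)} P{\left(\left(-1\right) \left(-1\right) \right)} p = \left(1 - 5\right) \sqrt{2} \sqrt{\left(-1\right) \left(-1\right)} 6 = - 4 \sqrt{2} \sqrt{1} \cdot 6 = - 4 \sqrt{2} \cdot 1 \cdot 6 = - 4 \sqrt{2} \cdot 6 = - 24 \sqrt{2}$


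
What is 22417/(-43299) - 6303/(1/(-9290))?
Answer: 2535367293713/43299 ≈ 5.8555e+7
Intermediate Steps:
22417/(-43299) - 6303/(1/(-9290)) = 22417*(-1/43299) - 6303/(-1/9290) = -22417/43299 - 6303*(-9290) = -22417/43299 + 58554870 = 2535367293713/43299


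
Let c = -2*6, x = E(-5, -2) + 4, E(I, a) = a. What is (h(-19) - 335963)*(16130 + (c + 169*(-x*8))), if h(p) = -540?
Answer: -4513851242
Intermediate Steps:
x = 2 (x = -2 + 4 = 2)
c = -12
(h(-19) - 335963)*(16130 + (c + 169*(-x*8))) = (-540 - 335963)*(16130 + (-12 + 169*(-1*2*8))) = -336503*(16130 + (-12 + 169*(-2*8))) = -336503*(16130 + (-12 + 169*(-16))) = -336503*(16130 + (-12 - 2704)) = -336503*(16130 - 2716) = -336503*13414 = -4513851242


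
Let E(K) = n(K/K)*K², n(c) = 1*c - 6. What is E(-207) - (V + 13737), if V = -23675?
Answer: -204307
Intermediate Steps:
n(c) = -6 + c (n(c) = c - 6 = -6 + c)
E(K) = -5*K² (E(K) = (-6 + K/K)*K² = (-6 + 1)*K² = -5*K²)
E(-207) - (V + 13737) = -5*(-207)² - (-23675 + 13737) = -5*42849 - 1*(-9938) = -214245 + 9938 = -204307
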